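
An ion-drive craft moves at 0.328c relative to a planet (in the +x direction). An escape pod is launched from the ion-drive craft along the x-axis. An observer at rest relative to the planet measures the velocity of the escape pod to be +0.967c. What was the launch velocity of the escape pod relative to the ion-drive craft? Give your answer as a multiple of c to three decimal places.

Invert the composition law: u' = (u − v)/(1 − uv/c²).
u' = (0.967 − 0.328) / (1 − (0.967)(0.328)) = 0.6390/0.6828 = 0.9358.

+0.936c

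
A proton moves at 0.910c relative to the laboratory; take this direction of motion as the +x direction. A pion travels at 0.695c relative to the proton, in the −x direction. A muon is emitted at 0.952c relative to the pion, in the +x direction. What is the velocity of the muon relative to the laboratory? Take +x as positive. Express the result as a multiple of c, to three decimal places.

Apply u = (u' + v)/(1 + u'v/c²) successively, working outward toward the laboratory.
Start: velocity of the proton relative to the laboratory = 0.9100c.
Compose with the pion (u' = -0.695 in the proton frame): u_1 = (-0.695 + 0.910) / (1 + (-0.695)·0.910) = 0.2150/0.3675 = 0.5850.
Compose with the muon (u' = 0.952 in the pion frame): u_2 = (0.952 + 0.585) / (1 + 0.952·0.585) = 1.5370/1.5569 = 0.9872.

+0.987c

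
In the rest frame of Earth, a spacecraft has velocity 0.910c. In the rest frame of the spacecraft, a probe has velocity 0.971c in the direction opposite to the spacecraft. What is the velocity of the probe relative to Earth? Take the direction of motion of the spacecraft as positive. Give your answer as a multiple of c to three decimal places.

With v = 0.910 and u' = -0.971 (in units of c),
u = (u' + v)/(1 + u'v/c²):
u = (-0.971 + 0.910) / (1 + (-0.971)·0.910) = -0.0610/0.1164 = -0.5241

-0.524c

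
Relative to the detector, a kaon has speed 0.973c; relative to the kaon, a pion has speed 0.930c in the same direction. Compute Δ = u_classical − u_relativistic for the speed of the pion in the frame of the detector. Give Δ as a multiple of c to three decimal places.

Galilean: u_cl = 0.930 + 0.973 = 1.9030.
Relativistic: u_rel = (0.930 + 0.973) / (1 + 0.930·0.973) = 1.9030/1.9049 = 0.9990.
Δ = 1.9030 − 0.9990 = 0.9040.
(The classical prediction exceeds c; the relativistic result does not.)

Δ = 0.904c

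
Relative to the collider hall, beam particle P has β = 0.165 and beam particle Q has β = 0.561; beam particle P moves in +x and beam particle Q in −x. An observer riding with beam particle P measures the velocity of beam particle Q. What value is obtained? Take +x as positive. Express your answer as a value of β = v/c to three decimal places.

β = -0.664

β_A = 0.165, β_B = -0.561.
Transform to A's frame with the inverse velocity-addition law: u' = (u − v)/(1 − uv/c²), taking u = β_B and v = β_A.
u' = (-0.561 − 0.165) / (1 − (0.165)(-0.561)) = -0.7260/1.0926 = -0.6645.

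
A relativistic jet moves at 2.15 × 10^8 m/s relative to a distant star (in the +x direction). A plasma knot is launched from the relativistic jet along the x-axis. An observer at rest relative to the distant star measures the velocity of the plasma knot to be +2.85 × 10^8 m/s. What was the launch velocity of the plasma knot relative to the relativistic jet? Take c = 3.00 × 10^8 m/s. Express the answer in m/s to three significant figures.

v = 0.717c, u = 0.950c.
Invert the composition law: u' = (u − v)/(1 − uv/c²).
u' = (0.950 − 0.717) / (1 − (0.950)(0.717)) = 0.2333/0.3192 = 0.7311.
u' = 0.7311 × 3.00 × 10^8 m/s.

+2.19 × 10^8 m/s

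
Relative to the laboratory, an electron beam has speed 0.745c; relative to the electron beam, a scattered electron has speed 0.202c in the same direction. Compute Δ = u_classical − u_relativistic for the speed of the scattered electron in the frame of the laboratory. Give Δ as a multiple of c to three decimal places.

Galilean: u_cl = 0.202 + 0.745 = 0.9470.
Relativistic: u_rel = (0.202 + 0.745) / (1 + 0.202·0.745) = 0.9470/1.1505 = 0.8231.
Δ = 0.9470 − 0.8231 = 0.1239.

Δ = 0.124c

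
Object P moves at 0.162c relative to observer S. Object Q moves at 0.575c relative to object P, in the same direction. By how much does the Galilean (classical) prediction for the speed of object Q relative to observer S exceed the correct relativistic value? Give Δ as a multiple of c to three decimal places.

Galilean: u_cl = 0.575 + 0.162 = 0.7370.
Relativistic: u_rel = (0.575 + 0.162) / (1 + 0.575·0.162) = 0.7370/1.0932 = 0.6742.
Δ = 0.7370 − 0.6742 = 0.0628.

Δ = 0.063c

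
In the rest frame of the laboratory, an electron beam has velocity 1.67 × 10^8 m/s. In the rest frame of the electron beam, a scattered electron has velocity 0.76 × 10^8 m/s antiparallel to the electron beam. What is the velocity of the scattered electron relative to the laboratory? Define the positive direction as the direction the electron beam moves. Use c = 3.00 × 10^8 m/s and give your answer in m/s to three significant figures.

+1.06 × 10^8 m/s

In units of c (dividing by 3.00 × 10^8 m/s): v = 0.557, u' = -0.253.
u = (u' + v)/(1 + u'v/c²):
u = (-0.253 + 0.557) / (1 + (-0.253)·0.557) = 0.3033/0.8590 = 0.3531
Converting back: u = 0.3531 × 3.00 × 10^8 m/s.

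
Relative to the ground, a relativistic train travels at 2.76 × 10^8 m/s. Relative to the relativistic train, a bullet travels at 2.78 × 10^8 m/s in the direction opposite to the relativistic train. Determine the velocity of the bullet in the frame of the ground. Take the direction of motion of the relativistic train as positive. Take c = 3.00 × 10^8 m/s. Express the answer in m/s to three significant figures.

In units of c (dividing by 3.00 × 10^8 m/s): v = 0.920, u' = -0.927.
u = (u' + v)/(1 + u'v/c²):
u = (-0.927 + 0.920) / (1 + (-0.927)·0.920) = -0.0067/0.1475 = -0.0452
Converting back: u = -0.0452 × 3.00 × 10^8 m/s.

-1.36 × 10^7 m/s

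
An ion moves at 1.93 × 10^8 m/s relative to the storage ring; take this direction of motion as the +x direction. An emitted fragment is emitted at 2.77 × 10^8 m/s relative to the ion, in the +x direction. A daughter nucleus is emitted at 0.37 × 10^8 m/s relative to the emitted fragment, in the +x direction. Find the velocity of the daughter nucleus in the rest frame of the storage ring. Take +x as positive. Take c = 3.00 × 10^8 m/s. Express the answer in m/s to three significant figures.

2.96 × 10^8 m/s

Apply u = (u' + v)/(1 + u'v/c²) successively, working outward toward the storage ring.
(Dividing each given speed by c = 3.00 × 10^8 m/s to work in units of c.)
Start: velocity of the ion relative to the storage ring = 0.6433c.
Compose with the emitted fragment (u' = 0.923 in the ion frame): u_1 = (0.923 + 0.643) / (1 + 0.923·0.643) = 1.5667/1.5940 = 0.9828.
Compose with the daughter nucleus (u' = 0.123 in the emitted fragment frame): u_2 = (0.123 + 0.983) / (1 + 0.123·0.983) = 1.1062/1.1212 = 0.9866.
So u = 0.9866 × 3.00 × 10^8 m/s.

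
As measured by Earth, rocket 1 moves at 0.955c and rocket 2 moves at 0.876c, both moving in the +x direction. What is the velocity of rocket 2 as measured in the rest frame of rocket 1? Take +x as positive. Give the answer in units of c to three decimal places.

β_A = 0.955, β_B = 0.876.
Transform to A's frame with the inverse velocity-addition law: u' = (u − v)/(1 − uv/c²), taking u = β_B and v = β_A.
u' = (0.876 − 0.955) / (1 − (0.955)(0.876)) = -0.0790/0.1634 = -0.4834.

-0.483c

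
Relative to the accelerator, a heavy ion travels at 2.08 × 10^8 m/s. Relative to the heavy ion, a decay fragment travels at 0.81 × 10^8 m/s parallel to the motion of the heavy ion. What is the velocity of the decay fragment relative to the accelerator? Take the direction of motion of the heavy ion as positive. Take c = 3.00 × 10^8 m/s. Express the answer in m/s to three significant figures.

2.43 × 10^8 m/s

In units of c (dividing by 3.00 × 10^8 m/s): v = 0.693, u' = 0.270.
u = (u' + v)/(1 + u'v/c²):
u = (0.270 + 0.693) / (1 + 0.270·0.693) = 0.9633/1.1872 = 0.8114
(Galilean addition would give +0.963c.)
Converting back: u = 0.8114 × 3.00 × 10^8 m/s.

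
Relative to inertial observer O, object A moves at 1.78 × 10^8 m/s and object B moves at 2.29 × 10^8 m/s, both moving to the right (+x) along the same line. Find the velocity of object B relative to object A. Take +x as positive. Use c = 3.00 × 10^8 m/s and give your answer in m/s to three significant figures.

β_A = 0.593, β_B = 0.763 (dividing each by c = 3.00 × 10^8 m/s).
Transform to A's frame with the inverse velocity-addition law: u' = (u − v)/(1 − uv/c²), taking u = β_B and v = β_A.
u' = (0.763 − 0.593) / (1 − (0.593)(0.763)) = 0.1700/0.5471 = 0.3107.
u' = 0.3107 × 3.00 × 10^8 m/s.

+9.32 × 10^7 m/s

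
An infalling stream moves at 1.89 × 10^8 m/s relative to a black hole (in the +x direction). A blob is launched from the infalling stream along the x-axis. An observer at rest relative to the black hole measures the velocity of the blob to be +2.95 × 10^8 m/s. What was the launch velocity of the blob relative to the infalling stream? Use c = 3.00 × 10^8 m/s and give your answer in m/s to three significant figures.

v = 0.630c, u = 0.983c.
Invert the composition law: u' = (u − v)/(1 − uv/c²).
u' = (0.983 − 0.630) / (1 − (0.983)(0.630)) = 0.3533/0.3805 = 0.9286.
u' = 0.9286 × 3.00 × 10^8 m/s.

+2.79 × 10^8 m/s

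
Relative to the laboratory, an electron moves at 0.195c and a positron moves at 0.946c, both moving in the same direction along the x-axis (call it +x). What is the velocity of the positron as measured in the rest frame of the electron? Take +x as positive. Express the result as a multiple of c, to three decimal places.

+0.921c

β_A = 0.195, β_B = 0.946.
Transform to A's frame with the inverse velocity-addition law: u' = (u − v)/(1 − uv/c²), taking u = β_B and v = β_A.
u' = (0.946 − 0.195) / (1 − (0.195)(0.946)) = 0.7510/0.8155 = 0.9209.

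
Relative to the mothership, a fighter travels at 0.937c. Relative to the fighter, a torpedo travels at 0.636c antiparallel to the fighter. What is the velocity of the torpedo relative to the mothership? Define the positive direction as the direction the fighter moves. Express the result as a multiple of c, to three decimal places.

With v = 0.937 and u' = -0.636 (in units of c),
u = (u' + v)/(1 + u'v/c²):
u = (-0.636 + 0.937) / (1 + (-0.636)·0.937) = 0.3010/0.4041 = 0.7449

+0.745c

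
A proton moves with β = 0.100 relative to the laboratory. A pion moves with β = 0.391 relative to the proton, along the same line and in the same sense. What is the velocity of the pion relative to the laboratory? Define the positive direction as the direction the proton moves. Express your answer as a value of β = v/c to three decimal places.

With v = 0.100 and u' = 0.391 (in units of c),
u = (u' + v)/(1 + u'v/c²):
u = (0.391 + 0.100) / (1 + 0.391·0.100) = 0.4910/1.0391 = 0.4725
(Galilean addition would give +0.491c.)

β = 0.473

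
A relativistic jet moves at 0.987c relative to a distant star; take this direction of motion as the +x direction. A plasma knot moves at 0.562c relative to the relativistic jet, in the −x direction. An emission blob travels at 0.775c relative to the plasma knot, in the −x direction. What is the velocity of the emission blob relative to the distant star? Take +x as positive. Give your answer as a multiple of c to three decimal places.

Apply u = (u' + v)/(1 + u'v/c²) successively, working outward toward the distant star.
Start: velocity of the relativistic jet relative to the distant star = 0.9870c.
Compose with the plasma knot (u' = -0.562 in the relativistic jet frame): u_1 = (-0.562 + 0.987) / (1 + (-0.562)·0.987) = 0.4250/0.4453 = 0.9544.
Compose with the emission blob (u' = -0.775 in the plasma knot frame): u_2 = (-0.775 + 0.954) / (1 + (-0.775)·0.954) = 0.1794/0.2603 = 0.6891.

+0.689c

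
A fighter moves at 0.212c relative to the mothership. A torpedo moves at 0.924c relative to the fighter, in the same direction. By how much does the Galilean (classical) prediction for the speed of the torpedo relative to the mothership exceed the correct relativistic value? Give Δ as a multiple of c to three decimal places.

Δ = 0.186c

Galilean: u_cl = 0.924 + 0.212 = 1.1360.
Relativistic: u_rel = (0.924 + 0.212) / (1 + 0.924·0.212) = 1.1360/1.1959 = 0.9499.
Δ = 1.1360 − 0.9499 = 0.1861.
(The classical prediction exceeds c; the relativistic result does not.)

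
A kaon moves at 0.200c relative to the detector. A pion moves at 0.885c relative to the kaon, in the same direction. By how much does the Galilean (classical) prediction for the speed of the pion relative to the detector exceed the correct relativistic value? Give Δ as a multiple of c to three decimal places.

Δ = 0.163c

Galilean: u_cl = 0.885 + 0.200 = 1.0850.
Relativistic: u_rel = (0.885 + 0.200) / (1 + 0.885·0.200) = 1.0850/1.1770 = 0.9218.
Δ = 1.0850 − 0.9218 = 0.1632.
(The classical prediction exceeds c; the relativistic result does not.)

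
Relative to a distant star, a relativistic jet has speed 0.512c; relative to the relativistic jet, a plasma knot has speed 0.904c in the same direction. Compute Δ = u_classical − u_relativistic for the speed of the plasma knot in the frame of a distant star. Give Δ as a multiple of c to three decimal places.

Δ = 0.448c

Galilean: u_cl = 0.904 + 0.512 = 1.4160.
Relativistic: u_rel = (0.904 + 0.512) / (1 + 0.904·0.512) = 1.4160/1.4628 = 0.9680.
Δ = 1.4160 − 0.9680 = 0.4480.
(The classical prediction exceeds c; the relativistic result does not.)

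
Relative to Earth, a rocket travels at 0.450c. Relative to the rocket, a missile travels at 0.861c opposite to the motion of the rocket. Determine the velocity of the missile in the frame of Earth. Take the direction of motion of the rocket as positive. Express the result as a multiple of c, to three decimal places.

With v = 0.450 and u' = -0.861 (in units of c),
u = (u' + v)/(1 + u'v/c²):
u = (-0.861 + 0.450) / (1 + (-0.861)·0.450) = -0.4110/0.6126 = -0.6710
(Galilean addition would give -0.411c.)

-0.671c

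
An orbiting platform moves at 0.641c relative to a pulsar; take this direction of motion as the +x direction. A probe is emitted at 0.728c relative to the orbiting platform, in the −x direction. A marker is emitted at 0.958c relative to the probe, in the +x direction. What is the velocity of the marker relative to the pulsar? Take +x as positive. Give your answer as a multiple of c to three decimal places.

+0.942c

Apply u = (u' + v)/(1 + u'v/c²) successively, working outward toward the pulsar.
Start: velocity of the orbiting platform relative to the pulsar = 0.6410c.
Compose with the probe (u' = -0.728 in the orbiting platform frame): u_1 = (-0.728 + 0.641) / (1 + (-0.728)·0.641) = -0.0870/0.5334 = -0.1631.
Compose with the marker (u' = 0.958 in the probe frame): u_2 = (0.958 + (-0.163)) / (1 + 0.958·(-0.163)) = 0.7949/0.8437 = 0.9421.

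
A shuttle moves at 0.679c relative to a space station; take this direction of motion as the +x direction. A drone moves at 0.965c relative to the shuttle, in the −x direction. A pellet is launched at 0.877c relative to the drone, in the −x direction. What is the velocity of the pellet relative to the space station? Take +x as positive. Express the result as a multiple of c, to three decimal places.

Apply u = (u' + v)/(1 + u'v/c²) successively, working outward toward the space station.
Start: velocity of the shuttle relative to the space station = 0.6790c.
Compose with the drone (u' = -0.965 in the shuttle frame): u_1 = (-0.965 + 0.679) / (1 + (-0.965)·0.679) = -0.2860/0.3448 = -0.8296.
Compose with the pellet (u' = -0.877 in the drone frame): u_2 = (-0.877 + (-0.830)) / (1 + (-0.877)·(-0.830)) = -1.7066/1.7275 = -0.9879.

-0.988c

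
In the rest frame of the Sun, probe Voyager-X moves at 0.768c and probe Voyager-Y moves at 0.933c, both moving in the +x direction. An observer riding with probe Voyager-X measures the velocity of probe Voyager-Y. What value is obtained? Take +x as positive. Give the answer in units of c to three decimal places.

β_A = 0.768, β_B = 0.933.
Transform to A's frame with the inverse velocity-addition law: u' = (u − v)/(1 − uv/c²), taking u = β_B and v = β_A.
u' = (0.933 − 0.768) / (1 − (0.768)(0.933)) = 0.1650/0.2835 = 0.5821.

+0.582c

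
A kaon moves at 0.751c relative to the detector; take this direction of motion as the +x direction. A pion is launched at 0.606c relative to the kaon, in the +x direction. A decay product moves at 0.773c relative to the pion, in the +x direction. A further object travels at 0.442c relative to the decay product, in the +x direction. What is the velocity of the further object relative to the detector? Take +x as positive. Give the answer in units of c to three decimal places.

Apply u = (u' + v)/(1 + u'v/c²) successively, working outward toward the detector.
Start: velocity of the kaon relative to the detector = 0.7510c.
Compose with the pion (u' = 0.606 in the kaon frame): u_1 = (0.606 + 0.751) / (1 + 0.606·0.751) = 1.3570/1.4551 = 0.9326.
Compose with the decay product (u' = 0.773 in the pion frame): u_2 = (0.773 + 0.933) / (1 + 0.773·0.933) = 1.7056/1.7209 = 0.9911.
Compose with the further object (u' = 0.442 in the decay product frame): u_3 = (0.442 + 0.991) / (1 + 0.442·0.991) = 1.4331/1.4381 = 0.9965.

0.997c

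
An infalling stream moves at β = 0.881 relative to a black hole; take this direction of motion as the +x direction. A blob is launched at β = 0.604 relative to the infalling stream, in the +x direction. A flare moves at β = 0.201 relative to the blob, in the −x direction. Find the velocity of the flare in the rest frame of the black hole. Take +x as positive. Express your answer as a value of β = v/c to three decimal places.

Apply u = (u' + v)/(1 + u'v/c²) successively, working outward toward the black hole.
Start: velocity of the infalling stream relative to the black hole = 0.8810c.
Compose with the blob (u' = 0.604 in the infalling stream frame): u_1 = (0.604 + 0.881) / (1 + 0.604·0.881) = 1.4850/1.5321 = 0.9692.
Compose with the flare (u' = -0.201 in the blob frame): u_2 = (-0.201 + 0.969) / (1 + (-0.201)·0.969) = 0.7682/0.8052 = 0.9541.

β = +0.954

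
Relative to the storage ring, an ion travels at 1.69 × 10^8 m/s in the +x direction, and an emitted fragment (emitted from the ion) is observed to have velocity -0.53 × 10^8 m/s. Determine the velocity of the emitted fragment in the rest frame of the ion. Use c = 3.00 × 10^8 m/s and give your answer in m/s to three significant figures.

v = 0.563c, u = -0.177c.
Invert the composition law: u' = (u − v)/(1 − uv/c²).
u' = (-0.177 − 0.563) / (1 − (-0.177)(0.563)) = -0.7400/1.0995 = -0.6730.
u' = -0.6730 × 3.00 × 10^8 m/s.

-2.02 × 10^8 m/s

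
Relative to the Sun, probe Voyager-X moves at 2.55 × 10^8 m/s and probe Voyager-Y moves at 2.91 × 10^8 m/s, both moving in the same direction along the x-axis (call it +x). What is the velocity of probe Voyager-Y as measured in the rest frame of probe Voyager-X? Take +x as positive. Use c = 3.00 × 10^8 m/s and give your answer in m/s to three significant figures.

β_A = 0.850, β_B = 0.970 (dividing each by c = 3.00 × 10^8 m/s).
Transform to A's frame with the inverse velocity-addition law: u' = (u − v)/(1 − uv/c²), taking u = β_B and v = β_A.
u' = (0.970 − 0.850) / (1 − (0.850)(0.970)) = 0.1200/0.1755 = 0.6838.
u' = 0.6838 × 3.00 × 10^8 m/s.

+2.05 × 10^8 m/s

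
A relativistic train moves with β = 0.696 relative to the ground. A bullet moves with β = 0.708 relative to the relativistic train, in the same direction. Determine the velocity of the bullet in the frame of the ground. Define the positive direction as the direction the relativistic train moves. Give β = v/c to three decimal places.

With v = 0.696 and u' = 0.708 (in units of c),
u = (u' + v)/(1 + u'v/c²):
u = (0.708 + 0.696) / (1 + 0.708·0.696) = 1.4040/1.4928 = 0.9405

β = 0.941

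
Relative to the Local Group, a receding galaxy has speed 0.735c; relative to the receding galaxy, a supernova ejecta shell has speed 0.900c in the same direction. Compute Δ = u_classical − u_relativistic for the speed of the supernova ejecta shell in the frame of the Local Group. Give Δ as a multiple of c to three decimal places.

Galilean: u_cl = 0.900 + 0.735 = 1.6350.
Relativistic: u_rel = (0.900 + 0.735) / (1 + 0.900·0.735) = 1.6350/1.6615 = 0.9841.
Δ = 1.6350 − 0.9841 = 0.6509.
(The classical prediction exceeds c; the relativistic result does not.)

Δ = 0.651c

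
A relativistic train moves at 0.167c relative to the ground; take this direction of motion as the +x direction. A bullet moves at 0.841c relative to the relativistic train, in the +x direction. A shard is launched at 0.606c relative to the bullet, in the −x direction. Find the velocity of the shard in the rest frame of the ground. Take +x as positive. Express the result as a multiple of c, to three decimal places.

Apply u = (u' + v)/(1 + u'v/c²) successively, working outward toward the ground.
Start: velocity of the relativistic train relative to the ground = 0.1670c.
Compose with the bullet (u' = 0.841 in the relativistic train frame): u_1 = (0.841 + 0.167) / (1 + 0.841·0.167) = 1.0080/1.1404 = 0.8839.
Compose with the shard (u' = -0.606 in the bullet frame): u_2 = (-0.606 + 0.884) / (1 + (-0.606)·0.884) = 0.2779/0.4644 = 0.5984.

+0.598c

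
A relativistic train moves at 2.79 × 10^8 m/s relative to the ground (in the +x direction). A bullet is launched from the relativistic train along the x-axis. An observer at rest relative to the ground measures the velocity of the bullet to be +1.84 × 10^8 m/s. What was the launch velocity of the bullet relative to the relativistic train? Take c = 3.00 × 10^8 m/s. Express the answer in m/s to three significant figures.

-2.21 × 10^8 m/s

v = 0.930c, u = 0.613c.
Invert the composition law: u' = (u − v)/(1 − uv/c²).
u' = (0.613 − 0.930) / (1 − (0.613)(0.930)) = -0.3167/0.4296 = -0.7371.
u' = -0.7371 × 3.00 × 10^8 m/s.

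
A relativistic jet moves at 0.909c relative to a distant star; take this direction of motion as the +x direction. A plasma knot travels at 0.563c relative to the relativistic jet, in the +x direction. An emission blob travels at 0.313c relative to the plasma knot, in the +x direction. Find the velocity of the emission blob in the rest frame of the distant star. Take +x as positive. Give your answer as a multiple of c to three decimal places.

Apply u = (u' + v)/(1 + u'v/c²) successively, working outward toward the distant star.
Start: velocity of the relativistic jet relative to the distant star = 0.9090c.
Compose with the plasma knot (u' = 0.563 in the relativistic jet frame): u_1 = (0.563 + 0.909) / (1 + 0.563·0.909) = 1.4720/1.5118 = 0.9737.
Compose with the emission blob (u' = 0.313 in the plasma knot frame): u_2 = (0.313 + 0.974) / (1 + 0.313·0.974) = 1.2867/1.3048 = 0.9861.

0.986c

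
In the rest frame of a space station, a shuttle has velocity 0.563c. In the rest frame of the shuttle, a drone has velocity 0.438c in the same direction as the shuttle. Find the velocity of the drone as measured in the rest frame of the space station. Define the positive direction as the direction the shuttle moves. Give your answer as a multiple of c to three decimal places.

With v = 0.563 and u' = 0.438 (in units of c),
u = (u' + v)/(1 + u'v/c²):
u = (0.438 + 0.563) / (1 + 0.438·0.563) = 1.0010/1.2466 = 0.8030
(Galilean addition would give +1.001c, exceeding c.)

0.803c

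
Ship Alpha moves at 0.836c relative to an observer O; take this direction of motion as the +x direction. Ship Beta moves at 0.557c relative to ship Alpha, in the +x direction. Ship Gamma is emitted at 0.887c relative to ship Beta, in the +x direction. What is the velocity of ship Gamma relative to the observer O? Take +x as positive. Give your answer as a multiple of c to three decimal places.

Apply u = (u' + v)/(1 + u'v/c²) successively, working outward toward the observer O.
Start: velocity of ship Alpha relative to the observer O = 0.8360c.
Compose with ship Beta (u' = 0.557 in ship Alpha frame): u_1 = (0.557 + 0.836) / (1 + 0.557·0.836) = 1.3930/1.4657 = 0.9504.
Compose with ship Gamma (u' = 0.887 in ship Beta frame): u_2 = (0.887 + 0.950) / (1 + 0.887·0.950) = 1.8374/1.8430 = 0.9970.

0.997c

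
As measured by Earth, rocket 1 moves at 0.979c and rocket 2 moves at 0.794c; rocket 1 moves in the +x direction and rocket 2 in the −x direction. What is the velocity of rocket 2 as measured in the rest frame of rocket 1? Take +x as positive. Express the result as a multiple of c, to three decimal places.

-0.998c

β_A = 0.979, β_B = -0.794.
Transform to A's frame with the inverse velocity-addition law: u' = (u − v)/(1 − uv/c²), taking u = β_B and v = β_A.
u' = (-0.794 − 0.979) / (1 − (0.979)(-0.794)) = -1.7730/1.7773 = -0.9976.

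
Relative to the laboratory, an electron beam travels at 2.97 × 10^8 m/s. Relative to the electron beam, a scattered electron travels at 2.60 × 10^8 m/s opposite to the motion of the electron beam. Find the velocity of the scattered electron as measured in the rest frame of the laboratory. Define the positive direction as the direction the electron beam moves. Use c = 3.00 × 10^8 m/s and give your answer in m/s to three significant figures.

+2.61 × 10^8 m/s

In units of c (dividing by 3.00 × 10^8 m/s): v = 0.990, u' = -0.867.
u = (u' + v)/(1 + u'v/c²):
u = (-0.867 + 0.990) / (1 + (-0.867)·0.990) = 0.1233/0.1420 = 0.8685
(Galilean addition would give +0.123c.)
Converting back: u = 0.8685 × 3.00 × 10^8 m/s.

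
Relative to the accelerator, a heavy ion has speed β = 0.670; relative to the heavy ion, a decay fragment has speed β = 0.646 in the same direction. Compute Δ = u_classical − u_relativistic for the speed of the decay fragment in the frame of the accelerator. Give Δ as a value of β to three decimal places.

Galilean: u_cl = 0.646 + 0.670 = 1.3160.
Relativistic: u_rel = (0.646 + 0.670) / (1 + 0.646·0.670) = 1.3160/1.4328 = 0.9185.
Δ = 1.3160 − 0.9185 = 0.3975.
(The classical prediction exceeds c; the relativistic result does not.)

Δ = 0.398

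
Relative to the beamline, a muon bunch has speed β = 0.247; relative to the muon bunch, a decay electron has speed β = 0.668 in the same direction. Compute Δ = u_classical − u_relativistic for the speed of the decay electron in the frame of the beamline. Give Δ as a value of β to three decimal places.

Δ = 0.130

Galilean: u_cl = 0.668 + 0.247 = 0.9150.
Relativistic: u_rel = (0.668 + 0.247) / (1 + 0.668·0.247) = 0.9150/1.1650 = 0.7854.
Δ = 0.9150 − 0.7854 = 0.1296.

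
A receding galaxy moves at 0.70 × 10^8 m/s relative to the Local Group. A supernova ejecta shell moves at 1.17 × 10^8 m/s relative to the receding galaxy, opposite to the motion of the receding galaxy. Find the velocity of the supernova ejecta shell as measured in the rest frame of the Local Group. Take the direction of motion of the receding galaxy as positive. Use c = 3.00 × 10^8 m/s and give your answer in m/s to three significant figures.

In units of c (dividing by 3.00 × 10^8 m/s): v = 0.233, u' = -0.390.
u = (u' + v)/(1 + u'v/c²):
u = (-0.390 + 0.233) / (1 + (-0.390)·0.233) = -0.1567/0.9090 = -0.1724
Converting back: u = -0.1724 × 3.00 × 10^8 m/s.

-5.17 × 10^7 m/s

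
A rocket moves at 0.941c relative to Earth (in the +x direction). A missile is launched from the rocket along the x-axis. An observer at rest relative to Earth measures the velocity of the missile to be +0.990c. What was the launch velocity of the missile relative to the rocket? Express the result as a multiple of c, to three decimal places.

+0.716c

Invert the composition law: u' = (u − v)/(1 − uv/c²).
u' = (0.990 − 0.941) / (1 − (0.990)(0.941)) = 0.0490/0.0684 = 0.7163.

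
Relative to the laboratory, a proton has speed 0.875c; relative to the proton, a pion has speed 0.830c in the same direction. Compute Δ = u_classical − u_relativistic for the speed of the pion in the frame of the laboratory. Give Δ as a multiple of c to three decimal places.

Δ = 0.717c

Galilean: u_cl = 0.830 + 0.875 = 1.7050.
Relativistic: u_rel = (0.830 + 0.875) / (1 + 0.830·0.875) = 1.7050/1.7263 = 0.9877.
Δ = 1.7050 − 0.9877 = 0.7173.
(The classical prediction exceeds c; the relativistic result does not.)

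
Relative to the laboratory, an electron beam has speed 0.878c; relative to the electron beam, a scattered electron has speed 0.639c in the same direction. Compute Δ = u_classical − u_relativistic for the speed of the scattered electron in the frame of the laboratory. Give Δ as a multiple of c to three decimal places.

Galilean: u_cl = 0.639 + 0.878 = 1.5170.
Relativistic: u_rel = (0.639 + 0.878) / (1 + 0.639·0.878) = 1.5170/1.5610 = 0.9718.
Δ = 1.5170 − 0.9718 = 0.5452.
(The classical prediction exceeds c; the relativistic result does not.)

Δ = 0.545c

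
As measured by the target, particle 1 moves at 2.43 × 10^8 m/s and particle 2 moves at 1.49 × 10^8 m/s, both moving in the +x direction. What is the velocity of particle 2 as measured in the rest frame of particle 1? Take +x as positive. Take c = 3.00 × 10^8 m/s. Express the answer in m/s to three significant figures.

β_A = 0.810, β_B = 0.497 (dividing each by c = 3.00 × 10^8 m/s).
Transform to A's frame with the inverse velocity-addition law: u' = (u − v)/(1 − uv/c²), taking u = β_B and v = β_A.
u' = (0.497 − 0.810) / (1 − (0.810)(0.497)) = -0.3133/0.5977 = -0.5242.
u' = -0.5242 × 3.00 × 10^8 m/s.

-1.57 × 10^8 m/s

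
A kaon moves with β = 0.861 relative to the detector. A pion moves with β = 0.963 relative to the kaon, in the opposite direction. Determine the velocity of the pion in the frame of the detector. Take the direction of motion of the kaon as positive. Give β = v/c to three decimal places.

β = -0.597

With v = 0.861 and u' = -0.963 (in units of c),
u = (u' + v)/(1 + u'v/c²):
u = (-0.963 + 0.861) / (1 + (-0.963)·0.861) = -0.1020/0.1709 = -0.5970
(Galilean addition would give -0.102c.)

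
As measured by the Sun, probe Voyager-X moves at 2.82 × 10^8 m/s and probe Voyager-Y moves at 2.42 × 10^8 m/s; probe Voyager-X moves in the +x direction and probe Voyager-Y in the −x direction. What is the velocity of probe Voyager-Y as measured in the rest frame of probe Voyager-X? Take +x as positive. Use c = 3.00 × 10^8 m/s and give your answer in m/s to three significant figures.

β_A = 0.940, β_B = -0.807 (dividing each by c = 3.00 × 10^8 m/s).
Transform to A's frame with the inverse velocity-addition law: u' = (u − v)/(1 − uv/c²), taking u = β_B and v = β_A.
u' = (-0.807 − 0.940) / (1 − (0.940)(-0.807)) = -1.7467/1.7583 = -0.9934.
u' = -0.9934 × 3.00 × 10^8 m/s.

-2.98 × 10^8 m/s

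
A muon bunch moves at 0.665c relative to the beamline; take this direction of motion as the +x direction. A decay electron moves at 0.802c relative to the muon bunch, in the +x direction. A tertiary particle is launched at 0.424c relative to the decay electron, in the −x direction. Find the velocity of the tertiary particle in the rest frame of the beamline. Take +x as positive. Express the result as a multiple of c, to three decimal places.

Apply u = (u' + v)/(1 + u'v/c²) successively, working outward toward the beamline.
Start: velocity of the muon bunch relative to the beamline = 0.6650c.
Compose with the decay electron (u' = 0.802 in the muon bunch frame): u_1 = (0.802 + 0.665) / (1 + 0.802·0.665) = 1.4670/1.5333 = 0.9567.
Compose with the tertiary particle (u' = -0.424 in the decay electron frame): u_2 = (-0.424 + 0.957) / (1 + (-0.424)·0.957) = 0.5327/0.5943 = 0.8964.

+0.896c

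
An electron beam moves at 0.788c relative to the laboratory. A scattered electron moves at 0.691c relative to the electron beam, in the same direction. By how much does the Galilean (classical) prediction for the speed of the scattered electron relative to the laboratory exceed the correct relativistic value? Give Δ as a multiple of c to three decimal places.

Galilean: u_cl = 0.691 + 0.788 = 1.4790.
Relativistic: u_rel = (0.691 + 0.788) / (1 + 0.691·0.788) = 1.4790/1.5445 = 0.9576.
Δ = 1.4790 − 0.9576 = 0.5214.
(The classical prediction exceeds c; the relativistic result does not.)

Δ = 0.521c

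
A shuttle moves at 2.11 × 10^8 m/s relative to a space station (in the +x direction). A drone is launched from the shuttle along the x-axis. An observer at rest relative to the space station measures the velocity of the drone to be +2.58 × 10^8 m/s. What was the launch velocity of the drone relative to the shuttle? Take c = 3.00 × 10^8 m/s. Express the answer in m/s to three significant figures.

+1.19 × 10^8 m/s

v = 0.703c, u = 0.860c.
Invert the composition law: u' = (u − v)/(1 − uv/c²).
u' = (0.860 − 0.703) / (1 − (0.860)(0.703)) = 0.1567/0.3951 = 0.3965.
u' = 0.3965 × 3.00 × 10^8 m/s.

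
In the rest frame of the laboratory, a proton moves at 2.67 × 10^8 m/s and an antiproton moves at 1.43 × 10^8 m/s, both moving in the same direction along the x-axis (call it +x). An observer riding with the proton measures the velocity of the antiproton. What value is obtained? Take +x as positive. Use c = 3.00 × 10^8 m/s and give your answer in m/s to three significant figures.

-2.15 × 10^8 m/s

β_A = 0.890, β_B = 0.477 (dividing each by c = 3.00 × 10^8 m/s).
Transform to A's frame with the inverse velocity-addition law: u' = (u − v)/(1 − uv/c²), taking u = β_B and v = β_A.
u' = (0.477 − 0.890) / (1 − (0.890)(0.477)) = -0.4133/0.5758 = -0.7179.
u' = -0.7179 × 3.00 × 10^8 m/s.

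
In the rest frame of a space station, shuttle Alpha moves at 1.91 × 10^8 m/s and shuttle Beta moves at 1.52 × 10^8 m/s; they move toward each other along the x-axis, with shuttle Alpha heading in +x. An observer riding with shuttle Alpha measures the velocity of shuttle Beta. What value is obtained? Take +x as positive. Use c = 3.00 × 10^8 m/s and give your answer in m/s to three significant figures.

-2.59 × 10^8 m/s

β_A = 0.637, β_B = -0.507 (dividing each by c = 3.00 × 10^8 m/s).
Transform to A's frame with the inverse velocity-addition law: u' = (u − v)/(1 − uv/c²), taking u = β_B and v = β_A.
u' = (-0.507 − 0.637) / (1 − (0.637)(-0.507)) = -1.1433/1.3226 = -0.8645.
u' = -0.8645 × 3.00 × 10^8 m/s.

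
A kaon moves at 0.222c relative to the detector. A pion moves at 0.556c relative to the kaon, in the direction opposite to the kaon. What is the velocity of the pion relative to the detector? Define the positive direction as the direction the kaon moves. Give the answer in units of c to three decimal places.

With v = 0.222 and u' = -0.556 (in units of c),
u = (u' + v)/(1 + u'v/c²):
u = (-0.556 + 0.222) / (1 + (-0.556)·0.222) = -0.3340/0.8766 = -0.3810

-0.381c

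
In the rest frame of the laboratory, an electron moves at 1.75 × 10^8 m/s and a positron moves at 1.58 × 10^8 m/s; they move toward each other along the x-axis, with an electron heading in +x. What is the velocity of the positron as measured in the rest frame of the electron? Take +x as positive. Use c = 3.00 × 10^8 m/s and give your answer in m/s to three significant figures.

-2.55 × 10^8 m/s

β_A = 0.583, β_B = -0.527 (dividing each by c = 3.00 × 10^8 m/s).
Transform to A's frame with the inverse velocity-addition law: u' = (u − v)/(1 − uv/c²), taking u = β_B and v = β_A.
u' = (-0.527 − 0.583) / (1 − (0.583)(-0.527)) = -1.1100/1.3072 = -0.8491.
u' = -0.8491 × 3.00 × 10^8 m/s.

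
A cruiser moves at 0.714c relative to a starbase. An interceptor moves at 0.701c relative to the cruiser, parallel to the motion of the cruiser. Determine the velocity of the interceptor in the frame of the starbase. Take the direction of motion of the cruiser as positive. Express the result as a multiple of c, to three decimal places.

With v = 0.714 and u' = 0.701 (in units of c),
u = (u' + v)/(1 + u'v/c²):
u = (0.701 + 0.714) / (1 + 0.701·0.714) = 1.4150/1.5005 = 0.9430

0.943c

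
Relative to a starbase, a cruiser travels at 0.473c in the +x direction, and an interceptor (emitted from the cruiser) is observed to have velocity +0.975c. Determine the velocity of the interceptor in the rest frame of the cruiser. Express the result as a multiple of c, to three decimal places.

+0.932c

Invert the composition law: u' = (u − v)/(1 − uv/c²).
u' = (0.975 − 0.473) / (1 − (0.975)(0.473)) = 0.5020/0.5388 = 0.9317.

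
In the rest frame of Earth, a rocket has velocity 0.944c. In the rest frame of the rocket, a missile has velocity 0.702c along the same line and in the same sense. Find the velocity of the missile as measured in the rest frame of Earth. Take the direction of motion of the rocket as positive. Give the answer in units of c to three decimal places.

0.990c

With v = 0.944 and u' = 0.702 (in units of c),
u = (u' + v)/(1 + u'v/c²):
u = (0.702 + 0.944) / (1 + 0.702·0.944) = 1.6460/1.6627 = 0.9900
(Galilean addition would give +1.646c, exceeding c.)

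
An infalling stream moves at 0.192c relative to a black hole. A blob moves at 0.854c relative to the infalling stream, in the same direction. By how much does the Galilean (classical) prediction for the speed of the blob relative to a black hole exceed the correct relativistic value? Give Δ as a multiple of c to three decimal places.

Galilean: u_cl = 0.854 + 0.192 = 1.0460.
Relativistic: u_rel = (0.854 + 0.192) / (1 + 0.854·0.192) = 1.0460/1.1640 = 0.8987.
Δ = 1.0460 − 0.8987 = 0.1473.
(The classical prediction exceeds c; the relativistic result does not.)

Δ = 0.147c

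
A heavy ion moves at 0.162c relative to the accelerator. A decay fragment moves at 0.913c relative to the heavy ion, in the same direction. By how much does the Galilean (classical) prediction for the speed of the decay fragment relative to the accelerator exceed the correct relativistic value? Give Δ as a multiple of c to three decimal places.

Galilean: u_cl = 0.913 + 0.162 = 1.0750.
Relativistic: u_rel = (0.913 + 0.162) / (1 + 0.913·0.162) = 1.0750/1.1479 = 0.9365.
Δ = 1.0750 − 0.9365 = 0.1385.
(The classical prediction exceeds c; the relativistic result does not.)

Δ = 0.139c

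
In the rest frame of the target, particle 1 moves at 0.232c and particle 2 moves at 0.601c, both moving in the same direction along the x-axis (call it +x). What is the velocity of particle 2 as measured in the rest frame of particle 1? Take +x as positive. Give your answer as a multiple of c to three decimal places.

β_A = 0.232, β_B = 0.601.
Transform to A's frame with the inverse velocity-addition law: u' = (u − v)/(1 − uv/c²), taking u = β_B and v = β_A.
u' = (0.601 − 0.232) / (1 − (0.232)(0.601)) = 0.3690/0.8606 = 0.4288.

+0.429c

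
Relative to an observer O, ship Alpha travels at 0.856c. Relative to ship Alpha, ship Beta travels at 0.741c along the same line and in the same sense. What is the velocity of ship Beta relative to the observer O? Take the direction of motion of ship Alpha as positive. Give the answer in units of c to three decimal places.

0.977c

With v = 0.856 and u' = 0.741 (in units of c),
u = (u' + v)/(1 + u'v/c²):
u = (0.741 + 0.856) / (1 + 0.741·0.856) = 1.5970/1.6343 = 0.9772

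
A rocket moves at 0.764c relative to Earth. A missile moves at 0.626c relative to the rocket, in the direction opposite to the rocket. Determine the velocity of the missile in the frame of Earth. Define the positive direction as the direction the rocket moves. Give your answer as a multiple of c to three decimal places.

+0.265c

With v = 0.764 and u' = -0.626 (in units of c),
u = (u' + v)/(1 + u'v/c²):
u = (-0.626 + 0.764) / (1 + (-0.626)·0.764) = 0.1380/0.5217 = 0.2645
(Galilean addition would give +0.138c.)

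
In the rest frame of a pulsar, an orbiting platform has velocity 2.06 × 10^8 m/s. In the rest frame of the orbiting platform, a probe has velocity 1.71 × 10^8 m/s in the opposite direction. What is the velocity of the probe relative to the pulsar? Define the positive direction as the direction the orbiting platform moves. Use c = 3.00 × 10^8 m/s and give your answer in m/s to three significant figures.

+5.75 × 10^7 m/s

In units of c (dividing by 3.00 × 10^8 m/s): v = 0.687, u' = -0.570.
u = (u' + v)/(1 + u'v/c²):
u = (-0.570 + 0.687) / (1 + (-0.570)·0.687) = 0.1167/0.6086 = 0.1917
Converting back: u = 0.1917 × 3.00 × 10^8 m/s.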